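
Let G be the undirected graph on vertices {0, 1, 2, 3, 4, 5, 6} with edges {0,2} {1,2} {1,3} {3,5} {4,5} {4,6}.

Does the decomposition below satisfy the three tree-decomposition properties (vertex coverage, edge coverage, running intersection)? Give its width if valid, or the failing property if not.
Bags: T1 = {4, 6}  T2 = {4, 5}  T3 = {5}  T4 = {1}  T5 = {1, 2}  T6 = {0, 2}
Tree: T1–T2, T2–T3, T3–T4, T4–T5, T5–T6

No — vertex 3 appears in no bag.

A tree decomposition must satisfy three properties: every vertex lies in some bag; for every edge, both endpoints lie together in some bag; and for every vertex, the bags containing it form a connected subtree. Here vertex 3 appears in no bag, so the decomposition is invalid.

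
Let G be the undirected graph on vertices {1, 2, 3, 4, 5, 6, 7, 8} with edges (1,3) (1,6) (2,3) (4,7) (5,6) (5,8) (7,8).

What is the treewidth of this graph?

A width-1 tree decomposition is:
Bags: B1 = {2, 3}  B2 = {1, 3}  B3 = {1, 6}  B4 = {5, 6}  B5 = {5, 8}  B6 = {7, 8}  B7 = {4, 7}
Tree: B1–B2, B2–B3, B3–B4, B4–B5, B5–B6, B6–B7
Each bag holds 2 vertices, so the decomposition has width 1, which upper-bounds the treewidth. Any graph with an edge has treewidth ≥ 1, and G has the edge 2–3. Combining the bounds, tw(G) = 1.

1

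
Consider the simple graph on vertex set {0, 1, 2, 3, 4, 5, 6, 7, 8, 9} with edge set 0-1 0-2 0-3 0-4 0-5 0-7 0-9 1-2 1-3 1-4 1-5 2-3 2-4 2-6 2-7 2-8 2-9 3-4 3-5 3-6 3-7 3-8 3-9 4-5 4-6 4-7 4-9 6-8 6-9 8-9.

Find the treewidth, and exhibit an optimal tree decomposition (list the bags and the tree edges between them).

Each bag holds 5 vertices, so the decomposition has width 4, which upper-bounds the treewidth. Conversely, {2, 3, 6, 8, 9} is a clique of size 5, and the vertices of any clique must share a bag in every tree decomposition; so some bag has ≥ 5 vertices and tw(G) ≥ 4. Hence tw(G) = 4 exactly.

Treewidth 4.
One optimal decomposition is:
Bags: B1 = {0, 2, 3, 4, 9}  B2 = {2, 3, 4, 6, 9}  B3 = {2, 3, 6, 8, 9}  B4 = {0, 1, 2, 3, 4}  B5 = {0, 2, 3, 4, 7}  B6 = {0, 1, 3, 4, 5}
Tree: B1–B2, B2–B3, B1–B4, B4–B5, B4–B6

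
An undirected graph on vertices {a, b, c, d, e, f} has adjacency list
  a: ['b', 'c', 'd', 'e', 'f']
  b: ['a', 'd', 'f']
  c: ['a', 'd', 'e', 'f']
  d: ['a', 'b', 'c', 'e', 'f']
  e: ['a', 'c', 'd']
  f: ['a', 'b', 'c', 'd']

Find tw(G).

A width-3 tree decomposition is:
Bags: B1 = {a, c, d, f}  B2 = {a, c, d, e}  B3 = {a, b, d, f}
Tree: B1–B2, B1–B3
Each bag holds 4 vertices, so the decomposition has width 3, which upper-bounds the treewidth. For the lower bound, the 4 vertices {a, c, d, e} are pairwise adjacent, and any tree decomposition puts a clique entirely inside one bag — forcing width ≥ 3. The upper and lower bounds meet at 3, so that is the treewidth.

3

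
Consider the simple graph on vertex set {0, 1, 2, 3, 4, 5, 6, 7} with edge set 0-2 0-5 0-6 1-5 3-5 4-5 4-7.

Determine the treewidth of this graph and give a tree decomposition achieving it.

Every bag has size at most 2, so the width is 2 − 1 = 1 and tw(G) ≤ 1. G has an edge, so its treewidth is at least 1. Therefore the treewidth is 1.

Treewidth 1.
One optimal decomposition is:
Bags: B1 = {3, 5}  B2 = {0, 5}  B3 = {0, 2}  B4 = {4, 5}  B5 = {1, 5}  B6 = {0, 6}  B7 = {4, 7}
Tree: B1–B2, B2–B3, B2–B4, B4–B5, B3–B6, B4–B7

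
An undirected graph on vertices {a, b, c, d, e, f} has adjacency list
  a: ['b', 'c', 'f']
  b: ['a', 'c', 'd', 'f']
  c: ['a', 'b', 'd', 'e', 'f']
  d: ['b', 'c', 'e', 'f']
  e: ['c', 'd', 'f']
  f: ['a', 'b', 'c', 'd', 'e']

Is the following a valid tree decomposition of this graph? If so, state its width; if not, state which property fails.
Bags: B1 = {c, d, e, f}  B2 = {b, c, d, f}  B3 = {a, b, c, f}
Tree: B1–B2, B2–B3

Every vertex of G appears in some bag (union = {a, b, c, d, e, f}); every edge is covered by a bag; and for each vertex v the set of bags containing v is connected in the bag tree. The decomposition is therefore valid. The largest bag has 4 vertices, so the width is 3.

Yes; width 3.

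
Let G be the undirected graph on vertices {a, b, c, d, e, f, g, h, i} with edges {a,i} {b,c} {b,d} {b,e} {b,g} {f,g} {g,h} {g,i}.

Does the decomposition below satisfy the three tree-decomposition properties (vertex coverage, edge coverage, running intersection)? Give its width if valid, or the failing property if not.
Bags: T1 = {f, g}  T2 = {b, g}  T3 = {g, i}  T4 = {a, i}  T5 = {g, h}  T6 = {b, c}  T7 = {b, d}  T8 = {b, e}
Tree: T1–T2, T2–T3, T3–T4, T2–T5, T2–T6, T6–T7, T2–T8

Yes; width 1.

Every vertex of G appears in some bag (union = {a, b, c, d, e, f, g, h, i}); every edge is covered by a bag; and for each vertex v the set of bags containing v is connected in the bag tree. The decomposition is therefore valid. The largest bag has 2 vertices, so the width is 1.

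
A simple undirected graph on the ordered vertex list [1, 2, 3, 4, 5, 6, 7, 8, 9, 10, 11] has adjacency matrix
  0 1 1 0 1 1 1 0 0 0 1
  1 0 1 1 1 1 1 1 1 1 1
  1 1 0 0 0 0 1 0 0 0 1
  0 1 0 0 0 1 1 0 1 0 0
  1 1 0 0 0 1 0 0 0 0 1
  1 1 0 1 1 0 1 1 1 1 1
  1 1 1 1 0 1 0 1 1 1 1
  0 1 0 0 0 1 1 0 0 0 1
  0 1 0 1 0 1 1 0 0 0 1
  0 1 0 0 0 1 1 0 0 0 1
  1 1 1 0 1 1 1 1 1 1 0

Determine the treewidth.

4

A width-4 tree decomposition is:
Bags: B1 = {2, 6, 7, 8, 11}  B2 = {2, 6, 7, 10, 11}  B3 = {2, 6, 7, 9, 11}  B4 = {1, 2, 6, 7, 11}  B5 = {2, 4, 6, 7, 9}  B6 = {1, 2, 3, 7, 11}  B7 = {1, 2, 5, 6, 11}
Tree: B1–B2, B1–B3, B1–B4, B3–B5, B4–B6, B4–B7
Each bag holds 5 vertices, so the decomposition has width 4, which upper-bounds the treewidth. Conversely, {1, 2, 3, 7, 11} is a clique of size 5, and the vertices of any clique must share a bag in every tree decomposition; so some bag has ≥ 5 vertices and tw(G) ≥ 4. Therefore the treewidth is 4.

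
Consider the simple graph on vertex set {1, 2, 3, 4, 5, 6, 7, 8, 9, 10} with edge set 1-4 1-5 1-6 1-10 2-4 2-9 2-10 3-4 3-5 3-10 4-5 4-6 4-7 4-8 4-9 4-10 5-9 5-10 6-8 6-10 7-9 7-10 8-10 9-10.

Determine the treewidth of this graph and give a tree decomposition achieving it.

The largest bag has 4 vertices, giving width 3; this decomposition certifies tw(G) ≤ 3. For the lower bound, the 4 vertices {2, 4, 9, 10} are pairwise adjacent, and any tree decomposition puts a clique entirely inside one bag — forcing width ≥ 3. Therefore the treewidth is 3.

Treewidth 3.
One such decomposition:
Bags: B1 = {4, 5, 9, 10}  B2 = {1, 4, 5, 10}  B3 = {3, 4, 5, 10}  B4 = {4, 7, 9, 10}  B5 = {1, 4, 6, 10}  B6 = {4, 6, 8, 10}  B7 = {2, 4, 9, 10}
Tree: B1–B2, B1–B3, B1–B4, B2–B5, B5–B6, B4–B7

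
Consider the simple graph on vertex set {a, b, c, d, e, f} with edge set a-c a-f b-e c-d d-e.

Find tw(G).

1

A width-1 tree decomposition is:
Bags: B1 = {a, f}  B2 = {a, c}  B3 = {c, d}  B4 = {d, e}  B5 = {b, e}
Tree: B1–B2, B2–B3, B3–B4, B4–B5
Every bag has size at most 2, so the width is 2 − 1 = 1 and tw(G) ≤ 1. Any graph with an edge has treewidth ≥ 1, and G has the edge f–a. Combining the bounds, tw(G) = 1.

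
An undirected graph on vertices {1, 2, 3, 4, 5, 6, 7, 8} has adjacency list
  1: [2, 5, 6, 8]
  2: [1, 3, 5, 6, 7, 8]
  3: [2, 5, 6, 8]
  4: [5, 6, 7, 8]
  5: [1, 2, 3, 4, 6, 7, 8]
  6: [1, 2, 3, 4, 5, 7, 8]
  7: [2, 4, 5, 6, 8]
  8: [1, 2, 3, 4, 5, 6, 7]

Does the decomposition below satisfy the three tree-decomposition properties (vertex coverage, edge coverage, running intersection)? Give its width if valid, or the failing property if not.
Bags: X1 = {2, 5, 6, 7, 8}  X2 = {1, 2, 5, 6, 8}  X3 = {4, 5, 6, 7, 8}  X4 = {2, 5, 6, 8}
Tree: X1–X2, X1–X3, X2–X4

No — vertex 3 appears in no bag.

A tree decomposition must satisfy three properties: every vertex lies in some bag; for every edge, both endpoints lie together in some bag; and for every vertex, the bags containing it form a connected subtree. Here vertex 3 appears in no bag, so the decomposition is invalid.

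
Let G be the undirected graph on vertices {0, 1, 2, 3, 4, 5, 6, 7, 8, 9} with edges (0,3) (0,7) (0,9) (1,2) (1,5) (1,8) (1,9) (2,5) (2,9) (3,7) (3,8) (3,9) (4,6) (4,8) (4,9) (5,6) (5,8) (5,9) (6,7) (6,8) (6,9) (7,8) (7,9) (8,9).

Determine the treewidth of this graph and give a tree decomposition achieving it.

Treewidth 3.
One optimal decomposition is:
Bags: B1 = {3, 7, 8, 9}  B2 = {6, 7, 8, 9}  B3 = {0, 3, 7, 9}  B4 = {5, 6, 8, 9}  B5 = {1, 5, 8, 9}  B6 = {1, 2, 5, 9}  B7 = {4, 6, 8, 9}
Tree: B1–B2, B1–B3, B2–B4, B4–B5, B5–B6, B4–B7

Every bag has size at most 4, so the width is 4 − 1 = 3 and tw(G) ≤ 3. Conversely, {0, 3, 7, 9} is a clique of size 4, and the vertices of any clique must share a bag in every tree decomposition; so some bag has ≥ 4 vertices and tw(G) ≥ 3. Combining the bounds, tw(G) = 3.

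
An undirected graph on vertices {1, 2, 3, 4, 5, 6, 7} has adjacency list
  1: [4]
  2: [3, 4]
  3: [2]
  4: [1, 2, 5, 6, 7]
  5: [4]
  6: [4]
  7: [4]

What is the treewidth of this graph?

A width-1 tree decomposition is:
Bags: B1 = {1, 4}  B2 = {2, 4}  B3 = {4, 7}  B4 = {4, 5}  B5 = {2, 3}  B6 = {4, 6}
Tree: B1–B2, B2–B3, B1–B4, B2–B5, B3–B6
The largest bag has 2 vertices, giving width 1; this decomposition certifies tw(G) ≤ 1. Any graph with an edge has treewidth ≥ 1, and G has the edge 4–1. Therefore the treewidth is 1.

1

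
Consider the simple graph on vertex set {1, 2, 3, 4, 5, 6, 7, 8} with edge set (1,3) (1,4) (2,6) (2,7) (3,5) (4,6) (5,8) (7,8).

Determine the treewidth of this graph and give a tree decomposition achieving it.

Every bag has size at most 3, so the width is 3 − 1 = 2 and tw(G) ≤ 2. For the lower bound, G contains the cycle 4–6–2–7–8–5–3–1–4, so G is not a forest; only forests have treewidth ≤ 1, hence tw(G) ≥ 2. Combining the bounds, tw(G) = 2.

Treewidth 2.
Bags: B1 = {2, 4, 6}  B2 = {2, 4, 7}  B3 = {4, 7, 8}  B4 = {4, 5, 8}  B5 = {3, 4, 5}  B6 = {1, 3, 4}
Tree: B1–B2, B2–B3, B3–B4, B4–B5, B5–B6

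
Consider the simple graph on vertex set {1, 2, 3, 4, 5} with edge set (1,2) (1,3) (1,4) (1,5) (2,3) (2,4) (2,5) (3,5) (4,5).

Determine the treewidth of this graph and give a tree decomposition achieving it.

Each bag holds 4 vertices, so the decomposition has width 3, which upper-bounds the treewidth. For the lower bound, the 4 vertices {1, 2, 3, 5} are pairwise adjacent, and any tree decomposition puts a clique entirely inside one bag — forcing width ≥ 3. Hence tw(G) = 3 exactly.

Treewidth 3.
One optimal decomposition is:
Bags: B1 = {1, 2, 4, 5}  B2 = {1, 2, 3, 5}
Tree: B1–B2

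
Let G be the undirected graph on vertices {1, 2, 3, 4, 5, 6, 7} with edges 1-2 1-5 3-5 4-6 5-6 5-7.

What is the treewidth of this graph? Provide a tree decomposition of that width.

The largest bag has 2 vertices, giving width 1; this decomposition certifies tw(G) ≤ 1. G has an edge, so its treewidth is at least 1. The upper and lower bounds meet at 1, so that is the treewidth.

Treewidth 1.
One optimal decomposition is:
Bags: B1 = {5, 6}  B2 = {1, 5}  B3 = {3, 5}  B4 = {4, 6}  B5 = {1, 2}  B6 = {5, 7}
Tree: B1–B2, B2–B3, B1–B4, B2–B5, B1–B6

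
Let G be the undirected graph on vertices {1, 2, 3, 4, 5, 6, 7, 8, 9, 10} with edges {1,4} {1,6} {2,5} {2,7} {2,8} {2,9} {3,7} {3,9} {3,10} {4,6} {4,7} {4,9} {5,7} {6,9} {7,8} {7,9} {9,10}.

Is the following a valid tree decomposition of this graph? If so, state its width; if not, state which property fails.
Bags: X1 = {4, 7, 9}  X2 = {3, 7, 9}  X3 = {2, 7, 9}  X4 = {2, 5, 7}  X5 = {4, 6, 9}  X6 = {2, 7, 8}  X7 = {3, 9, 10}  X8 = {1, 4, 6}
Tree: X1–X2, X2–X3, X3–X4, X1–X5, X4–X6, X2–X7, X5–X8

Every vertex of G appears in some bag (union = {1, 2, 3, 4, 5, 6, 7, 8, 9, 10}); every edge is covered by a bag; and for each vertex v the set of bags containing v is connected in the bag tree. The decomposition is therefore valid. The largest bag has 3 vertices, so the width is 2.

Yes; width 2.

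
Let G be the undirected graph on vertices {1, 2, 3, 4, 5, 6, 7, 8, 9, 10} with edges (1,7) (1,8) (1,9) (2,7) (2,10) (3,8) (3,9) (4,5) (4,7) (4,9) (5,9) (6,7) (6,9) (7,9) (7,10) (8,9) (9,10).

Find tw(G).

2

A width-2 tree decomposition is:
Bags: B1 = {1, 7, 9}  B2 = {4, 7, 9}  B3 = {7, 9, 10}  B4 = {1, 8, 9}  B5 = {3, 8, 9}  B6 = {2, 7, 10}  B7 = {6, 7, 9}  B8 = {4, 5, 9}
Tree: B1–B2, B1–B3, B1–B4, B4–B5, B3–B6, B1–B7, B2–B8
Each bag holds 3 vertices, so the decomposition has width 2, which upper-bounds the treewidth. For the lower bound, the 3 vertices {1, 8, 9} are pairwise adjacent, and any tree decomposition puts a clique entirely inside one bag — forcing width ≥ 2. Therefore the treewidth is 2.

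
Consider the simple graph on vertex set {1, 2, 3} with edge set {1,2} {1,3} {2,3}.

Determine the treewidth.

A width-2 tree decomposition is:
Bags: B1 = {1, 2, 3}
Tree: (single bag)
With just one bag of size 3, the width is 3 − 1 = 2, so tw(G) ≤ 2. For the lower bound, the 3 vertices {1, 2, 3} are pairwise adjacent, and any tree decomposition puts a clique entirely inside one bag — forcing width ≥ 2. Therefore the treewidth is 2.

2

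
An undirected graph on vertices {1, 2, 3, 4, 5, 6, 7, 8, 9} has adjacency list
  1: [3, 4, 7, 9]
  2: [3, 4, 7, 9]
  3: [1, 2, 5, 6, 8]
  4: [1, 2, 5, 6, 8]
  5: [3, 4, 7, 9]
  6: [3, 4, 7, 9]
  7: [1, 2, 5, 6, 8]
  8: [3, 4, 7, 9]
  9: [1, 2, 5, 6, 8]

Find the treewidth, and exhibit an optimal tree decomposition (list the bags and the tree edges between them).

Treewidth 4.
One optimal decomposition is:
Bags: B1 = {2, 3, 4, 7, 9}  B2 = {3, 4, 6, 7, 9}  B3 = {3, 4, 5, 7, 9}  B4 = {3, 4, 7, 8, 9}  B5 = {1, 3, 4, 7, 9}
Tree: B1–B2, B2–B3, B3–B4, B4–B5

The largest bag has 5 vertices, giving width 4; this decomposition certifies tw(G) ≤ 4. For the lower bound: the 5 vertex sets {2,9}, {3,6}, {5,7}, {4}, {8} are disjoint, each induces a connected subgraph, and every pair is joined by at least one edge of G. Contracting each set to a single vertex therefore yields K_{5} as a minor, and since treewidth is minor-monotone, tw(G) ≥ tw(K_{5}) = 4. Therefore the treewidth is 4.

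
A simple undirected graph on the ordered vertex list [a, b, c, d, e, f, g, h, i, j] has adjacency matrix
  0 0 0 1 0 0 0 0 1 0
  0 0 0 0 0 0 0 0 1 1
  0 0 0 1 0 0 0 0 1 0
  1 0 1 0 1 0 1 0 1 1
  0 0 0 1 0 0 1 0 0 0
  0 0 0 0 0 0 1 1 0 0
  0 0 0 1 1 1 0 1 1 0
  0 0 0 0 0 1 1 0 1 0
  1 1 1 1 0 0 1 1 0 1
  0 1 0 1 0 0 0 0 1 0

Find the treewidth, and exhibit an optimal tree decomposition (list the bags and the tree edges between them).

Treewidth 2.
Bags: B1 = {c, d, i}  B2 = {d, g, i}  B3 = {d, e, g}  B4 = {d, i, j}  B5 = {b, i, j}  B6 = {a, d, i}  B7 = {g, h, i}  B8 = {f, g, h}
Tree: B1–B2, B2–B3, B1–B4, B4–B5, B2–B6, B2–B7, B7–B8

Every bag has size at most 3, so the width is 3 − 1 = 2 and tw(G) ≤ 2. On the other hand G contains the 3-clique {d, e, g}. A clique must lie in a single bag of any decomposition, so no decomposition can have width below 2. Hence tw(G) = 2 exactly.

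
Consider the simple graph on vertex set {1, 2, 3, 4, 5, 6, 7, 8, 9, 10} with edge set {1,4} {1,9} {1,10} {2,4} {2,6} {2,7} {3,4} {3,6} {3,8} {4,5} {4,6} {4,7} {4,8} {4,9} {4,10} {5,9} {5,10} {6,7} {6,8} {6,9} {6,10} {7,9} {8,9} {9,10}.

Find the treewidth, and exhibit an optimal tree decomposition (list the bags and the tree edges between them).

Treewidth 3.
One such decomposition:
Bags: B1 = {4, 6, 8, 9}  B2 = {4, 6, 9, 10}  B3 = {4, 5, 9, 10}  B4 = {3, 4, 6, 8}  B5 = {1, 4, 9, 10}  B6 = {4, 6, 7, 9}  B7 = {2, 4, 6, 7}
Tree: B1–B2, B2–B3, B1–B4, B2–B5, B1–B6, B6–B7

The largest bag has 4 vertices, giving width 3; this decomposition certifies tw(G) ≤ 3. On the other hand G contains the 4-clique {1, 4, 9, 10}. A clique must lie in a single bag of any decomposition, so no decomposition can have width below 3. Combining the bounds, tw(G) = 3.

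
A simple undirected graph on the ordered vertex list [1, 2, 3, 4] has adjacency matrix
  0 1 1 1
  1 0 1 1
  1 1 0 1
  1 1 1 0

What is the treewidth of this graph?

A width-3 tree decomposition is:
Bags: B1 = {1, 2, 3, 4}
Tree: (single bag)
With just one bag of size 4, the width is 4 − 1 = 3, so tw(G) ≤ 3. On the other hand G contains the 4-clique {1, 2, 3, 4}. A clique must lie in a single bag of any decomposition, so no decomposition can have width below 3. Therefore the treewidth is 3.

3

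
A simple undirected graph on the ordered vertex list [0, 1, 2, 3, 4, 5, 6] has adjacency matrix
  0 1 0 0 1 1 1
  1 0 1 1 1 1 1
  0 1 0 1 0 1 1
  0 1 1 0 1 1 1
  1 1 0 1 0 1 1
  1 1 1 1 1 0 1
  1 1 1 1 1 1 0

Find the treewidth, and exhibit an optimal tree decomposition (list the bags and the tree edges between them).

Treewidth 4.
One optimal decomposition is:
Bags: B1 = {1, 3, 4, 5, 6}  B2 = {1, 2, 3, 5, 6}  B3 = {0, 1, 4, 5, 6}
Tree: B1–B2, B1–B3

Every bag has size at most 5, so the width is 5 − 1 = 4 and tw(G) ≤ 4. On the other hand G contains the 5-clique {0, 1, 4, 5, 6}. A clique must lie in a single bag of any decomposition, so no decomposition can have width below 4. Combining the bounds, tw(G) = 4.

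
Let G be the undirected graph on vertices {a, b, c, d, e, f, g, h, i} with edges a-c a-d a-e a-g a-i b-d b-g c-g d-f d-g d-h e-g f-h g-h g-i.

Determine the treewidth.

A width-2 tree decomposition is:
Bags: B1 = {d, f, h}  B2 = {d, g, h}  B3 = {a, d, g}  B4 = {a, c, g}  B5 = {b, d, g}  B6 = {a, g, i}  B7 = {a, e, g}
Tree: B1–B2, B2–B3, B3–B4, B3–B5, B4–B6, B4–B7
The largest bag has 3 vertices, giving width 2; this decomposition certifies tw(G) ≤ 2. For the lower bound, the 3 vertices {d, g, h} are pairwise adjacent, and any tree decomposition puts a clique entirely inside one bag — forcing width ≥ 2. The upper and lower bounds meet at 2, so that is the treewidth.

2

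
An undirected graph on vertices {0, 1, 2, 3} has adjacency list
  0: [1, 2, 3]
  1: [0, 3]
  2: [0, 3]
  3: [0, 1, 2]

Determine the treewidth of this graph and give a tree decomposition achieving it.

The largest bag has 3 vertices, giving width 2; this decomposition certifies tw(G) ≤ 2. For the lower bound, the 3 vertices {0, 1, 3} are pairwise adjacent, and any tree decomposition puts a clique entirely inside one bag — forcing width ≥ 2. Hence tw(G) = 2 exactly.

Treewidth 2.
One optimal decomposition is:
Bags: B1 = {0, 2, 3}  B2 = {0, 1, 3}
Tree: B1–B2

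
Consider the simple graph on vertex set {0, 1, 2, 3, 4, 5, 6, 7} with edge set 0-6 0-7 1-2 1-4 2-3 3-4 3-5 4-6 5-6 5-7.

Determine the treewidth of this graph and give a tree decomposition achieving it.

Treewidth 2.
Bags: B1 = {1, 2, 4}  B2 = {2, 3, 4}  B3 = {3, 4, 6}  B4 = {3, 5, 6}  B5 = {0, 5, 6}  B6 = {0, 5, 7}
Tree: B1–B2, B2–B3, B3–B4, B4–B5, B5–B6

Each bag holds 3 vertices, so the decomposition has width 2, which upper-bounds the treewidth. For the lower bound, G contains the cycle 1–2–3–4–1, so G is not a forest; only forests have treewidth ≤ 1, hence tw(G) ≥ 2. The upper and lower bounds meet at 2, so that is the treewidth.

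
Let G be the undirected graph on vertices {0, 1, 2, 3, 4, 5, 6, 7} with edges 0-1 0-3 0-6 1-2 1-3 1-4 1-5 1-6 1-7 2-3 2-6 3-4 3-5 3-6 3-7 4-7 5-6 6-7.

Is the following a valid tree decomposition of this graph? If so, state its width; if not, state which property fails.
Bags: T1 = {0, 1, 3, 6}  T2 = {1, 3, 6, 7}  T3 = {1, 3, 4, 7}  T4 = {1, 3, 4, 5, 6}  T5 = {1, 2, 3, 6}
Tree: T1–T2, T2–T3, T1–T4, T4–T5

A tree decomposition must satisfy three properties: every vertex lies in some bag; for every edge, both endpoints lie together in some bag; and for every vertex, the bags containing it form a connected subtree. Here bags containing vertex 4 are not connected in the tree, so the decomposition is invalid.

No — bags containing vertex 4 are not connected in the tree.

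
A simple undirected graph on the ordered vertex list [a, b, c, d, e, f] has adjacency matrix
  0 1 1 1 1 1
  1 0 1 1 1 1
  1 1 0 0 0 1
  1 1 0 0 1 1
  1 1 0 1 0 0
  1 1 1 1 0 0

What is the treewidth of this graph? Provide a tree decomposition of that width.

Treewidth 3.
One optimal decomposition is:
Bags: B1 = {a, b, d, f}  B2 = {a, b, d, e}  B3 = {a, b, c, f}
Tree: B1–B2, B1–B3

The largest bag has 4 vertices, giving width 3; this decomposition certifies tw(G) ≤ 3. On the other hand G contains the 4-clique {a, b, d, e}. A clique must lie in a single bag of any decomposition, so no decomposition can have width below 3. Hence tw(G) = 3 exactly.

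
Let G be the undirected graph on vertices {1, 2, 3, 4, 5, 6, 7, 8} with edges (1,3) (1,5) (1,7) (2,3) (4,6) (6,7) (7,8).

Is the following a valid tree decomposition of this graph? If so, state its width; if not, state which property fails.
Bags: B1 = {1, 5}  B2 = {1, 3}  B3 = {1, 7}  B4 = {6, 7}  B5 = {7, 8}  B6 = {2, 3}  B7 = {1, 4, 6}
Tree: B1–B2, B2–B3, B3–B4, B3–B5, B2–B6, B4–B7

No — bags containing vertex 1 are not connected in the tree.

A tree decomposition must satisfy three properties: every vertex lies in some bag; for every edge, both endpoints lie together in some bag; and for every vertex, the bags containing it form a connected subtree. Here bags containing vertex 1 are not connected in the tree, so the decomposition is invalid.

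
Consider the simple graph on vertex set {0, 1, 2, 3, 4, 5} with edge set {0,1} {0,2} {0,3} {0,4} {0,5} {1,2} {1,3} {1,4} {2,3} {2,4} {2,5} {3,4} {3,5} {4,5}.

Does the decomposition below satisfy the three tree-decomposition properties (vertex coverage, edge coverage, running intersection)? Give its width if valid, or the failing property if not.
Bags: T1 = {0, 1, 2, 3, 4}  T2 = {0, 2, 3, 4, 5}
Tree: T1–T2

Checking the three conditions: (i) the bags cover all of {0, 1, 2, 3, 4, 5}; (ii) for each edge, some bag contains both endpoints; (iii) the bags containing any fixed vertex form a subtree. All hold, so the decomposition is valid with width 5 − 1 = 4.

Yes; width 4.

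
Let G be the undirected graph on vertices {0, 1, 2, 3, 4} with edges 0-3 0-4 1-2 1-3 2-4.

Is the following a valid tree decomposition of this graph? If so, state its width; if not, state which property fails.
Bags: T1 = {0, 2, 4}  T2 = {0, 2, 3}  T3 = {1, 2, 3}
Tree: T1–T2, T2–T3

Yes; width 2.

Checking the three conditions: (i) the bags cover all of {0, 1, 2, 3, 4}; (ii) for each edge, some bag contains both endpoints; (iii) the bags containing any fixed vertex form a subtree. All hold, so the decomposition is valid with width 3 − 1 = 2.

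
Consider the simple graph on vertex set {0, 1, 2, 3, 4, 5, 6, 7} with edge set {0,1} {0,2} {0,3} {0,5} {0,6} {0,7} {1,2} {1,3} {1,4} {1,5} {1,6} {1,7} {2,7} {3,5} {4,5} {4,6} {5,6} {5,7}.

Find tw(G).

A width-3 tree decomposition is:
Bags: B1 = {0, 1, 2, 7}  B2 = {0, 1, 5, 7}  B3 = {0, 1, 3, 5}  B4 = {0, 1, 5, 6}  B5 = {1, 4, 5, 6}
Tree: B1–B2, B2–B3, B2–B4, B4–B5
Each bag holds 4 vertices, so the decomposition has width 3, which upper-bounds the treewidth. On the other hand G contains the 4-clique {0, 1, 2, 7}. A clique must lie in a single bag of any decomposition, so no decomposition can have width below 3. Therefore the treewidth is 3.

3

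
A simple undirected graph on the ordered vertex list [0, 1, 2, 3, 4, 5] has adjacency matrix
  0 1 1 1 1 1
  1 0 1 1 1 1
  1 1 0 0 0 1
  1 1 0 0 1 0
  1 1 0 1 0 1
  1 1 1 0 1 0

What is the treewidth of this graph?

3

A width-3 tree decomposition is:
Bags: B1 = {0, 1, 3, 4}  B2 = {0, 1, 4, 5}  B3 = {0, 1, 2, 5}
Tree: B1–B2, B2–B3
Every bag has size at most 4, so the width is 4 − 1 = 3 and tw(G) ≤ 3. For the lower bound, the 4 vertices {0, 1, 2, 5} are pairwise adjacent, and any tree decomposition puts a clique entirely inside one bag — forcing width ≥ 3. The upper and lower bounds meet at 3, so that is the treewidth.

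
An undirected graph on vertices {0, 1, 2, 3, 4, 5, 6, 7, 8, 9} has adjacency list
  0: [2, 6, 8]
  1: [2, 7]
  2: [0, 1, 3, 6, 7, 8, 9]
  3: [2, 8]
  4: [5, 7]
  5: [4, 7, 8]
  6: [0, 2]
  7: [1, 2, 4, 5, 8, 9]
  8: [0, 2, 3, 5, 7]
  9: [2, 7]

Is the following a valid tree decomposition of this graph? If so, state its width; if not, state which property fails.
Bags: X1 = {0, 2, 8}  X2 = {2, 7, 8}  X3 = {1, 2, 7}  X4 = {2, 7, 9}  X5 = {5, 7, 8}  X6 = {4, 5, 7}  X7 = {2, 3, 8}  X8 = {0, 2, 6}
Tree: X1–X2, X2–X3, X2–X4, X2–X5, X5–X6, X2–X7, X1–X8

Checking the three conditions: (i) the bags cover all of {0, 1, 2, 3, 4, 5, 6, 7, 8, 9}; (ii) for each edge, some bag contains both endpoints; (iii) the bags containing any fixed vertex form a subtree. All hold, so the decomposition is valid with width 3 − 1 = 2.

Yes; width 2.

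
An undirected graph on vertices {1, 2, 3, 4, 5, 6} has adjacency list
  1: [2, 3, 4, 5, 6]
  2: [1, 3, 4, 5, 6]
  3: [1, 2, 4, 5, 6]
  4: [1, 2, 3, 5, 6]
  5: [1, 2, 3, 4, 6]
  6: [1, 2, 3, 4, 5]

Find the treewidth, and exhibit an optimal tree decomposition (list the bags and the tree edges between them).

Treewidth 5.
One optimal decomposition is:
Bags: B1 = {1, 2, 3, 4, 5, 6}
Tree: (single bag)

A single bag containing all 6 vertices is trivially a valid decomposition of width 5. For the lower bound, the 6 vertices {1, 2, 3, 4, 5, 6} are pairwise adjacent, and any tree decomposition puts a clique entirely inside one bag — forcing width ≥ 5. Therefore the treewidth is 5.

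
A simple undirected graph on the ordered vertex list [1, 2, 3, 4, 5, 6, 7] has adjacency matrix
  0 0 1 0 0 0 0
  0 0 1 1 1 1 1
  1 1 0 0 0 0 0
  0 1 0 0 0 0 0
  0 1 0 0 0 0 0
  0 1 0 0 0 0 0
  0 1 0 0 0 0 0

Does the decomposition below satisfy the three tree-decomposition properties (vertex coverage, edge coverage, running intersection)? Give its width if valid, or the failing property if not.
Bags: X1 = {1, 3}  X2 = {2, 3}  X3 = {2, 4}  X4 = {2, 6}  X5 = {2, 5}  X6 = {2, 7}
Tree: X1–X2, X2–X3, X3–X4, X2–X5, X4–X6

Vertex coverage: the bags together contain {1, 2, 3, 4, 5, 6, 7}, the full vertex set. Edge coverage: each edge of G has both endpoints in at least one bag. Running intersection: for every vertex, the bags containing it form a connected subtree. All three properties hold, so this is a valid tree decomposition of width max|bag| − 1 = 1, and hence tw(G) ≤ 1.

Yes; width 1.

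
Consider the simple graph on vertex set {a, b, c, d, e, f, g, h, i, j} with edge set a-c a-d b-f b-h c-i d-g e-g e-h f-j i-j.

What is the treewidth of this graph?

2

A width-2 tree decomposition is:
Bags: B1 = {f, i, j}  B2 = {b, f, i}  B3 = {b, h, i}  B4 = {e, h, i}  B5 = {e, g, i}  B6 = {d, g, i}  B7 = {a, d, i}  B8 = {a, c, i}
Tree: B1–B2, B2–B3, B3–B4, B4–B5, B5–B6, B6–B7, B7–B8
Every bag has size at most 3, so the width is 3 − 1 = 2 and tw(G) ≤ 2. For the lower bound, G contains the cycle i–j–f–b–h–e–g–d–a–c–i, so G is not a forest; only forests have treewidth ≤ 1, hence tw(G) ≥ 2. Hence tw(G) = 2 exactly.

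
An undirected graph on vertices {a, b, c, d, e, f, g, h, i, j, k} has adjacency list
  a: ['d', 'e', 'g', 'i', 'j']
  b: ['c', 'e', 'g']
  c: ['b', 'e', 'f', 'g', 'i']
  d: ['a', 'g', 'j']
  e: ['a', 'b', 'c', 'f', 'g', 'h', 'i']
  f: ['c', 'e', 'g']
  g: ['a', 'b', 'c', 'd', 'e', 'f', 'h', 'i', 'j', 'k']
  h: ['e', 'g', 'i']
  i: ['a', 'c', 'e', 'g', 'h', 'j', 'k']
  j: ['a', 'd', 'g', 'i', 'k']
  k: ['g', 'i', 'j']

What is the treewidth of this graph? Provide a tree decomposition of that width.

Treewidth 3.
One such decomposition:
Bags: B1 = {a, e, g, i}  B2 = {a, g, i, j}  B3 = {c, e, g, i}  B4 = {b, c, e, g}  B5 = {c, e, f, g}  B6 = {g, i, j, k}  B7 = {e, g, h, i}  B8 = {a, d, g, j}
Tree: B1–B2, B1–B3, B3–B4, B4–B5, B2–B6, B3–B7, B2–B8

Each bag holds 4 vertices, so the decomposition has width 3, which upper-bounds the treewidth. For the lower bound, the 4 vertices {a, d, g, j} are pairwise adjacent, and any tree decomposition puts a clique entirely inside one bag — forcing width ≥ 3. The upper and lower bounds meet at 3, so that is the treewidth.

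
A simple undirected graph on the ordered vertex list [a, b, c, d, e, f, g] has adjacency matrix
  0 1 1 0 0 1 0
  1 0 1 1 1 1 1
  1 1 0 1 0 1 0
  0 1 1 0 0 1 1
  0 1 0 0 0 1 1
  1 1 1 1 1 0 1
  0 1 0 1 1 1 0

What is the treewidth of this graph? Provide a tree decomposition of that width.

Treewidth 3.
One optimal decomposition is:
Bags: B1 = {b, c, d, f}  B2 = {b, d, f, g}  B3 = {b, e, f, g}  B4 = {a, b, c, f}
Tree: B1–B2, B2–B3, B1–B4

Each bag holds 4 vertices, so the decomposition has width 3, which upper-bounds the treewidth. On the other hand G contains the 4-clique {b, d, f, g}. A clique must lie in a single bag of any decomposition, so no decomposition can have width below 3. Combining the bounds, tw(G) = 3.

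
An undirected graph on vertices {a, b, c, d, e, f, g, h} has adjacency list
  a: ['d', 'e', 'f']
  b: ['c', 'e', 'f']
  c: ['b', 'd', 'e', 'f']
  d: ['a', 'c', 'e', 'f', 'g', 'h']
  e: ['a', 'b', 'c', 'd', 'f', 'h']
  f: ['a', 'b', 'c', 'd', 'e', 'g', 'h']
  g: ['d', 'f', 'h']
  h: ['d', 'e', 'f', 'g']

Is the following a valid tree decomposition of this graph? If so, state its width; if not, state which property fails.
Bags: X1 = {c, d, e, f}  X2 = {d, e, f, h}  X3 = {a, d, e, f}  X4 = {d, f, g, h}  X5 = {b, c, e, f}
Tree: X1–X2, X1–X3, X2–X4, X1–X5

Yes; width 3.

Vertex coverage: the bags together contain {a, b, c, d, e, f, g, h}, the full vertex set. Edge coverage: each edge of G has both endpoints in at least one bag. Running intersection: for every vertex, the bags containing it form a connected subtree. All three properties hold, so this is a valid tree decomposition of width max|bag| − 1 = 3, and hence tw(G) ≤ 3.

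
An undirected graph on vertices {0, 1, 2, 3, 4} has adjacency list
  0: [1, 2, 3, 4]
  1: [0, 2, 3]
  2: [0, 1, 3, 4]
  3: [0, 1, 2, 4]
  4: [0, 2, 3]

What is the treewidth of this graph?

A width-3 tree decomposition is:
Bags: B1 = {0, 2, 3, 4}  B2 = {0, 1, 2, 3}
Tree: B1–B2
Each bag holds 4 vertices, so the decomposition has width 3, which upper-bounds the treewidth. On the other hand G contains the 4-clique {0, 1, 2, 3}. A clique must lie in a single bag of any decomposition, so no decomposition can have width below 3. Combining the bounds, tw(G) = 3.

3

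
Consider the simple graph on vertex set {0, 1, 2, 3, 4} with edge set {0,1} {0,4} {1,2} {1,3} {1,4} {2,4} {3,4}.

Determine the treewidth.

A width-2 tree decomposition is:
Bags: B1 = {1, 2, 4}  B2 = {0, 1, 4}  B3 = {1, 3, 4}
Tree: B1–B2, B2–B3
Each bag holds 3 vertices, so the decomposition has width 2, which upper-bounds the treewidth. For the lower bound, the 3 vertices {0, 1, 4} are pairwise adjacent, and any tree decomposition puts a clique entirely inside one bag — forcing width ≥ 2. Hence tw(G) = 2 exactly.

2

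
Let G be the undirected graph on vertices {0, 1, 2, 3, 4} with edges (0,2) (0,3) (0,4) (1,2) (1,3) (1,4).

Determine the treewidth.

2

A width-2 tree decomposition is:
Bags: B1 = {0, 1, 4}  B2 = {0, 1, 2}  B3 = {0, 1, 3}
Tree: B1–B2, B2–B3
Each bag holds 3 vertices, so the decomposition has width 2, which upper-bounds the treewidth. Since 4–1–2–0–4 is a cycle in G, G is not acyclic. Forests are exactly the graphs of treewidth ≤ 1, so tw(G) ≥ 2. Hence tw(G) = 2 exactly.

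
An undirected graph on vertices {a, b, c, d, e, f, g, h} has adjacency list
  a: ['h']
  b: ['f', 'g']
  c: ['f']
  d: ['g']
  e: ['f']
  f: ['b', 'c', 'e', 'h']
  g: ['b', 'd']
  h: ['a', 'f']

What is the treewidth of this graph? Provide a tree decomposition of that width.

Every bag has size at most 2, so the width is 2 − 1 = 1 and tw(G) ≤ 1. Since G has at least one edge (e.g. f–h), it is not an edgeless graph, so tw(G) ≥ 1. The upper and lower bounds meet at 1, so that is the treewidth.

Treewidth 1.
One such decomposition:
Bags: B1 = {f, h}  B2 = {b, f}  B3 = {b, g}  B4 = {c, f}  B5 = {e, f}  B6 = {a, h}  B7 = {d, g}
Tree: B1–B2, B2–B3, B2–B4, B2–B5, B1–B6, B3–B7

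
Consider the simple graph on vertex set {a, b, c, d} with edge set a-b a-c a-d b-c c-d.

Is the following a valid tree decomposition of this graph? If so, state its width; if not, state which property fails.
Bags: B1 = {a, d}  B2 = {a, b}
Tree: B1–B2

A tree decomposition must satisfy three properties: every vertex lies in some bag; for every edge, both endpoints lie together in some bag; and for every vertex, the bags containing it form a connected subtree. Here vertex c appears in no bag, so the decomposition is invalid.

No — vertex c appears in no bag.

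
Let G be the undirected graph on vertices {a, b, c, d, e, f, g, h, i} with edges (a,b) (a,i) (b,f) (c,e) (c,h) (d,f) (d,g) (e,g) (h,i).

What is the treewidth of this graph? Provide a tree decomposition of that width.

Treewidth 2.
One optimal decomposition is:
Bags: B1 = {a, b, f}  B2 = {a, f, i}  B3 = {f, h, i}  B4 = {c, f, h}  B5 = {c, e, f}  B6 = {e, f, g}  B7 = {d, f, g}
Tree: B1–B2, B2–B3, B3–B4, B4–B5, B5–B6, B6–B7

Every bag has size at most 3, so the width is 3 − 1 = 2 and tw(G) ≤ 2. Since f–b–a–i–h–c–e–g–d–f is a cycle in G, G is not acyclic. Forests are exactly the graphs of treewidth ≤ 1, so tw(G) ≥ 2. Combining the bounds, tw(G) = 2.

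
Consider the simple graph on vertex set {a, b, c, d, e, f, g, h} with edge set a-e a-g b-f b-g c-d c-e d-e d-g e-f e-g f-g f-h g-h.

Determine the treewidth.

A width-2 tree decomposition is:
Bags: B1 = {b, f, g}  B2 = {f, g, h}  B3 = {e, f, g}  B4 = {d, e, g}  B5 = {a, e, g}  B6 = {c, d, e}
Tree: B1–B2, B1–B3, B3–B4, B3–B5, B4–B6
Each bag holds 3 vertices, so the decomposition has width 2, which upper-bounds the treewidth. For the lower bound, the 3 vertices {d, e, g} are pairwise adjacent, and any tree decomposition puts a clique entirely inside one bag — forcing width ≥ 2. Hence tw(G) = 2 exactly.

2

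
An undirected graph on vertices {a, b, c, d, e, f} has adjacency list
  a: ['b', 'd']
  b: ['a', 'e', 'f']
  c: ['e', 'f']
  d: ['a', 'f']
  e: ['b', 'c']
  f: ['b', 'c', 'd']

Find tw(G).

A width-2 tree decomposition is:
Bags: B1 = {c, e, f}  B2 = {b, e, f}  B3 = {b, d, f}  B4 = {a, b, d}
Tree: B1–B2, B2–B3, B3–B4
Each bag holds 3 vertices, so the decomposition has width 2, which upper-bounds the treewidth. For the lower bound, G contains the cycle c–e–b–f–c, so G is not a forest; only forests have treewidth ≤ 1, hence tw(G) ≥ 2. Therefore the treewidth is 2.

2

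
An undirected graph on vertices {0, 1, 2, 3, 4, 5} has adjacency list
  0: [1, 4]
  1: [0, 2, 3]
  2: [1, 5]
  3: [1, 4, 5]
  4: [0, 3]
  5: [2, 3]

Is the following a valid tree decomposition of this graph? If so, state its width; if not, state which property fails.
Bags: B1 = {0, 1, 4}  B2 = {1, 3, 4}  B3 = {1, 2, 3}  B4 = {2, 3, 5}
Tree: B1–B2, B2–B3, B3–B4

Checking the three conditions: (i) the bags cover all of {0, 1, 2, 3, 4, 5}; (ii) for each edge, some bag contains both endpoints; (iii) the bags containing any fixed vertex form a subtree. All hold, so the decomposition is valid with width 3 − 1 = 2.

Yes; width 2.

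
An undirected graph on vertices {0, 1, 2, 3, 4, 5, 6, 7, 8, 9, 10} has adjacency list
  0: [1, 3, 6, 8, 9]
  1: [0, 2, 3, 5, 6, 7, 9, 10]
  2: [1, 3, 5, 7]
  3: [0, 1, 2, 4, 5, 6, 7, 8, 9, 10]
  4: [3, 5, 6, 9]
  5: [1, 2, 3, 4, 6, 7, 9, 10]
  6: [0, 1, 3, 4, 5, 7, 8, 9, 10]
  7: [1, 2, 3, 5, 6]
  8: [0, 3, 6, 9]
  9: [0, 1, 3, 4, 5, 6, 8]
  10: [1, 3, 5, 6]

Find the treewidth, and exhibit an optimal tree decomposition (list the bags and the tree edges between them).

Each bag holds 5 vertices, so the decomposition has width 4, which upper-bounds the treewidth. Conversely, {1, 2, 3, 5, 7} is a clique of size 5, and the vertices of any clique must share a bag in every tree decomposition; so some bag has ≥ 5 vertices and tw(G) ≥ 4. Therefore the treewidth is 4.

Treewidth 4.
One optimal decomposition is:
Bags: B1 = {0, 1, 3, 6, 9}  B2 = {1, 3, 5, 6, 9}  B3 = {3, 4, 5, 6, 9}  B4 = {1, 3, 5, 6, 7}  B5 = {0, 3, 6, 8, 9}  B6 = {1, 3, 5, 6, 10}  B7 = {1, 2, 3, 5, 7}
Tree: B1–B2, B2–B3, B2–B4, B1–B5, B4–B6, B4–B7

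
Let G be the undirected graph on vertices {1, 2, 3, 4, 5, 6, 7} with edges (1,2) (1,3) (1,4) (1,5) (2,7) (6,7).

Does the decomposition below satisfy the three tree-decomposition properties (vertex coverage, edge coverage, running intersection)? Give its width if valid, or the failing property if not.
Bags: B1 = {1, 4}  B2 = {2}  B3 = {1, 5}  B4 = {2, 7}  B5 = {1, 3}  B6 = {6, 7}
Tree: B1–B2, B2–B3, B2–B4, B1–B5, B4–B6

A tree decomposition must satisfy three properties: every vertex lies in some bag; for every edge, both endpoints lie together in some bag; and for every vertex, the bags containing it form a connected subtree. Here edge (1,2) lies in no bag, so the decomposition is invalid.

No — edge (1,2) lies in no bag.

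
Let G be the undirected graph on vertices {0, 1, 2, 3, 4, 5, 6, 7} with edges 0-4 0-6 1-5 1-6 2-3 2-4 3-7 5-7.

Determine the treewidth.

2

A width-2 tree decomposition is:
Bags: B1 = {1, 5, 7}  B2 = {1, 3, 7}  B3 = {1, 2, 3}  B4 = {1, 2, 4}  B5 = {0, 1, 4}  B6 = {0, 1, 6}
Tree: B1–B2, B2–B3, B3–B4, B4–B5, B5–B6
The largest bag has 3 vertices, giving width 2; this decomposition certifies tw(G) ≤ 2. Since 1–5–7–3–2–4–0–6–1 is a cycle in G, G is not acyclic. Forests are exactly the graphs of treewidth ≤ 1, so tw(G) ≥ 2. Therefore the treewidth is 2.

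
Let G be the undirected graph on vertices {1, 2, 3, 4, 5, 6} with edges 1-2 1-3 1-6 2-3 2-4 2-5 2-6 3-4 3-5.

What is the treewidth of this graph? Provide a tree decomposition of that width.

The largest bag has 3 vertices, giving width 2; this decomposition certifies tw(G) ≤ 2. Conversely, {1, 2, 3} is a clique of size 3, and the vertices of any clique must share a bag in every tree decomposition; so some bag has ≥ 3 vertices and tw(G) ≥ 2. Hence tw(G) = 2 exactly.

Treewidth 2.
One such decomposition:
Bags: B1 = {2, 3, 5}  B2 = {1, 2, 3}  B3 = {1, 2, 6}  B4 = {2, 3, 4}
Tree: B1–B2, B2–B3, B2–B4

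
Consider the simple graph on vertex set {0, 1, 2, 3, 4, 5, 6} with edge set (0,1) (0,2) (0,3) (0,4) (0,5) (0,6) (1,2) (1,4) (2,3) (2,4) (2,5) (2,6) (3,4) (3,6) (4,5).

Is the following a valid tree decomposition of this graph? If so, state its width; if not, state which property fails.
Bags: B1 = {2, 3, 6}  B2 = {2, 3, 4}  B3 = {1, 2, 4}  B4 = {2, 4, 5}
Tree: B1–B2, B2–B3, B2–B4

No — vertex 0 appears in no bag.

A tree decomposition must satisfy three properties: every vertex lies in some bag; for every edge, both endpoints lie together in some bag; and for every vertex, the bags containing it form a connected subtree. Here vertex 0 appears in no bag, so the decomposition is invalid.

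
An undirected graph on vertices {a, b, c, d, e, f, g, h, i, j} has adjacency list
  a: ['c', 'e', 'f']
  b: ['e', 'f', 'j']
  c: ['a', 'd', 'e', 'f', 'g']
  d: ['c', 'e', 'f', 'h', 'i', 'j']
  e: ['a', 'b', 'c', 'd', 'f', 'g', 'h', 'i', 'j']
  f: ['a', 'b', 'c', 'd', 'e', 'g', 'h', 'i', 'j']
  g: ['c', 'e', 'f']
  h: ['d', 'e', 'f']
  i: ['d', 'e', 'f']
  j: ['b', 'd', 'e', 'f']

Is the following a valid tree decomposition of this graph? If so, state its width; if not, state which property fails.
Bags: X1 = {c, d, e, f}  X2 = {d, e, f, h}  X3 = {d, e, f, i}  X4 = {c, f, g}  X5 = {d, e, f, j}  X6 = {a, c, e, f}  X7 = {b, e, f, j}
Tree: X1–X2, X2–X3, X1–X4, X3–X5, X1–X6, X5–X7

A tree decomposition must satisfy three properties: every vertex lies in some bag; for every edge, both endpoints lie together in some bag; and for every vertex, the bags containing it form a connected subtree. Here edge (e,g) lies in no bag, so the decomposition is invalid.

No — edge (e,g) lies in no bag.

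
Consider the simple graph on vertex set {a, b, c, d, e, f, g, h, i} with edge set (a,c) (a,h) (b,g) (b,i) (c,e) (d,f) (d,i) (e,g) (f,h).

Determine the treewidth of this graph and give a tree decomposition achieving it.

Every bag has size at most 3, so the width is 3 − 1 = 2 and tw(G) ≤ 2. For the lower bound, G contains the cycle h–a–c–e–g–b–i–d–f–h, so G is not a forest; only forests have treewidth ≤ 1, hence tw(G) ≥ 2. Therefore the treewidth is 2.

Treewidth 2.
Bags: B1 = {a, c, h}  B2 = {c, e, h}  B3 = {e, g, h}  B4 = {b, g, h}  B5 = {b, h, i}  B6 = {d, h, i}  B7 = {d, f, h}
Tree: B1–B2, B2–B3, B3–B4, B4–B5, B5–B6, B6–B7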